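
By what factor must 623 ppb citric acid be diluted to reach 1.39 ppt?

Factor = C₀/C_target = 623 ppb / 1.39 ppt = 4.48 × 10⁵.

4.48 × 10⁵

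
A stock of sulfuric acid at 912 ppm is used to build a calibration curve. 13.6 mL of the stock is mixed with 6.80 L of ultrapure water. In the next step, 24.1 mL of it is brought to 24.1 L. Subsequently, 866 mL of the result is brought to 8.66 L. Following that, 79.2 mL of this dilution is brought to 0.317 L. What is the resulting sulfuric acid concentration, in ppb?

Overall dilution factor = 501 × 1000 × 10 × 4.003 = 2.01 × 10⁷.
912 ppm / 2.01 × 10⁷ = 4.55 × 10⁻⁵ ppm = 0.0455 ppb.

0.0455 ppb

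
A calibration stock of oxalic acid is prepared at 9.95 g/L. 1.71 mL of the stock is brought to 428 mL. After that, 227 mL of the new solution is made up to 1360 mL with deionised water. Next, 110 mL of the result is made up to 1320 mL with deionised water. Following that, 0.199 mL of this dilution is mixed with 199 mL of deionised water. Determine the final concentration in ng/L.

Overall dilution factor = 250.3 × 5.991 × 12 × 1001 = 1.80 × 10⁷.
9.95 g/L / 1.80 × 10⁷ = 5.52 × 10⁻⁷ g/L = 552 ng/L.

552 ng/L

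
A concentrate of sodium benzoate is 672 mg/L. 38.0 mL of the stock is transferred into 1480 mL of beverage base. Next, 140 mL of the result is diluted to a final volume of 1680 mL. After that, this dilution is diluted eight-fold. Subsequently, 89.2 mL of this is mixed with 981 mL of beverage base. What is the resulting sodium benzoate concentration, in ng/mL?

14.6 ng/mL

Overall dilution factor = 39.95 × 12 × 8 × 12.00 = 4.60 × 10⁴.
672 mg/L / 4.60 × 10⁴ = 0.0146 mg/L = 14.6 ng/mL.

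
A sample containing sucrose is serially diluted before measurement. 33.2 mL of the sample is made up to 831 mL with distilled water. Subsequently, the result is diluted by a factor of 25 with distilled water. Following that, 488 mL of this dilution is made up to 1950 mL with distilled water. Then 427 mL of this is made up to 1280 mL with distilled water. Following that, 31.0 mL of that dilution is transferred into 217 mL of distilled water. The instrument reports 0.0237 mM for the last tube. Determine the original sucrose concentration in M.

1.42 M

Overall dilution factor = 25.03 × 25 × 3.996 × 2.998 × 8 = 6.00 × 10⁴.
Original = 0.0237 mM × 6.00 × 10⁴ = 1421 mM = 1.42 M.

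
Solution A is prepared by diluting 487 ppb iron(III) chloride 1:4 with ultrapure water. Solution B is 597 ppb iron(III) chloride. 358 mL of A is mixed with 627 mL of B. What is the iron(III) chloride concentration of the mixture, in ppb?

424 ppb

C_A = 487 ppb / 4 = 122 ppb.
C_mix = (C_A·V_A + C_B·V_B)/(V_A + V_B) = (122×358 + 597×627) / 985.0 = 424 ppb.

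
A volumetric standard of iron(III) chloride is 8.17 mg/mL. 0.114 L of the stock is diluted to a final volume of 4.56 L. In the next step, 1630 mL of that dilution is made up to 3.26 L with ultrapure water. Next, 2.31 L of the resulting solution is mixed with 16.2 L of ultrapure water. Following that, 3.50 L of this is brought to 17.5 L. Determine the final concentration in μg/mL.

Overall dilution factor = 40 × 2 × 8.013 × 5 = 3205.
8.17 mg/mL / 3205 = 2.55 × 10⁻³ mg/mL = 2.55 μg/mL.

2.55 μg/mL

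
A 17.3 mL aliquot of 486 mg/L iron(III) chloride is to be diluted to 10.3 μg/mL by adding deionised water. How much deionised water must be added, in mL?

799 mL

10.3 μg/mL = 10.3 mg/L.
V₂ = C₁V₁/C₂ = 486 × 17.3 / 10.3 = 816 mL.
Diluent to add = V₂ − V₁ = 816 − 17.3 = 799 mL.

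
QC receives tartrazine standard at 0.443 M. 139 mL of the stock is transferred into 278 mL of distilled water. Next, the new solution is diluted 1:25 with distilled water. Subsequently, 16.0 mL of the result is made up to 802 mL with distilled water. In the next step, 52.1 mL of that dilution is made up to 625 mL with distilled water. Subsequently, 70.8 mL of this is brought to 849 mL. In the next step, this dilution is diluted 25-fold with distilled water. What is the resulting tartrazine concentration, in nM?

32.8 nM

Overall dilution factor = 3 × 25 × 50.12 × 12.00 × 11.99 × 25 = 1.35 × 10⁷.
0.443 M / 1.35 × 10⁷ = 3.28 × 10⁻⁸ M = 32.8 nM.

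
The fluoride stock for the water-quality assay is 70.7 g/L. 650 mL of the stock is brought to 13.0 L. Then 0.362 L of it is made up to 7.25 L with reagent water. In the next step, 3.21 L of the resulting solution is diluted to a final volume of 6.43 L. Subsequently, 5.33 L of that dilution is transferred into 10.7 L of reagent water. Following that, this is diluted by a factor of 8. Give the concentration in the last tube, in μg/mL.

3.66 μg/mL

Overall dilution factor = 20 × 20.03 × 2.003 × 3.008 × 8 = 1.93 × 10⁴.
70.7 g/L / 1.93 × 10⁴ = 3.66 × 10⁻³ g/L = 3.66 μg/mL.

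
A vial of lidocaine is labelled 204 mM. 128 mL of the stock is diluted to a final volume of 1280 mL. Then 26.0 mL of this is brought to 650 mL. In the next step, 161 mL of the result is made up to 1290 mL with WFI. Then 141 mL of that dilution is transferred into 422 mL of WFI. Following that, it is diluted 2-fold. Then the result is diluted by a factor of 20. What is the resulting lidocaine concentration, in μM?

0.638 μM

Overall dilution factor = 10 × 25 × 8.012 × 3.993 × 2 × 20 = 3.20 × 10⁵.
204 mM / 3.20 × 10⁵ = 6.38 × 10⁻⁴ mM = 0.638 μM.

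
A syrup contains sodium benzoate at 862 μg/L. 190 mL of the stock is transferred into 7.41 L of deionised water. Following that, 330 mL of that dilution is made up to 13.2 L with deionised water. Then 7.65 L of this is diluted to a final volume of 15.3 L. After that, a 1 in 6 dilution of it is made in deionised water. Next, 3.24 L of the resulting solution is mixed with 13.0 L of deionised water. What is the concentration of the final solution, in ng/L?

Overall dilution factor = 40 × 40 × 2 × 6 × 5.012 = 9.62 × 10⁴.
862 μg/L / 9.62 × 10⁴ = 8.96 × 10⁻³ μg/L = 8.96 ng/L.

8.96 ng/L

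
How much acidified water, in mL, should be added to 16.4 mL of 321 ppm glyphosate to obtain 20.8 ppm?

V₂ = C₁V₁/C₂ = 321 × 16.4 / 20.8 = 253 mL.
Diluent to add = V₂ − V₁ = 253 − 16.4 = 237 mL.

237 mL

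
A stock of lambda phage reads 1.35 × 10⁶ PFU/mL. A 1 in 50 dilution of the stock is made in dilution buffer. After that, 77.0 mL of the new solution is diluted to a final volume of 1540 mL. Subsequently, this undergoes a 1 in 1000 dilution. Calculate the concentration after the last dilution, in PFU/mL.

Overall dilution factor = 50 × 20 × 1000 = 1.00 × 10⁶.
1.35 × 10⁶ PFU/mL / 1.00 × 10⁶ = 1.35 PFU/mL.

1.35 PFU/mL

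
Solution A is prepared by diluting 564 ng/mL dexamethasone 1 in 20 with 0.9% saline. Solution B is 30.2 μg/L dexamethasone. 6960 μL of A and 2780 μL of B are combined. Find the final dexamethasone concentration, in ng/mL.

C_A = 564 ng/mL / 20 = 28.2 ng/mL.
C_B = 30.2 μg/L = 30.2 ng/mL.
C_mix = (C_A·V_A + C_B·V_B)/(V_A + V_B) = (28.2×6960 + 30.2×2780) / 9740 = 28.8 ng/mL.

28.8 ng/mL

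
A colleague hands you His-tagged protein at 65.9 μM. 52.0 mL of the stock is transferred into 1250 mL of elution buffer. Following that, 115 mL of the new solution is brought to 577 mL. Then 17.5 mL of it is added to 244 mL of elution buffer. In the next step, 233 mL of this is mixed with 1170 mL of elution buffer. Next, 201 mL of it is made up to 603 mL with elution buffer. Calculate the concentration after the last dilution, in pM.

Overall dilution factor = 25.04 × 5.017 × 14.94 × 6.021 × 3 = 3.39 × 10⁴.
65.9 μM / 3.39 × 10⁴ = 1.94 × 10⁻³ μM = 1940 pM.

1940 pM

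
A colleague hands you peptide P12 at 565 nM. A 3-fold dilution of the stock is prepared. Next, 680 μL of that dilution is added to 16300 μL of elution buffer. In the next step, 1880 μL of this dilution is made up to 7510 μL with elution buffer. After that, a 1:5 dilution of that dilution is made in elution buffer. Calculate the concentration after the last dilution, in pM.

Overall dilution factor = 3 × 24.97 × 3.995 × 5 = 1496.
565 nM / 1496 = 0.378 nM = 378 pM.

378 pM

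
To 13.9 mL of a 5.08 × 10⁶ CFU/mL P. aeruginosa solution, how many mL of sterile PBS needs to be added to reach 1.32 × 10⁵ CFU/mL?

V₂ = C₁V₁/C₂ = 5.08 × 10⁶ × 13.9 / 1.32 × 10⁵ = 535 mL.
Diluent to add = V₂ − V₁ = 535 − 13.9 = 521 mL.

521 mL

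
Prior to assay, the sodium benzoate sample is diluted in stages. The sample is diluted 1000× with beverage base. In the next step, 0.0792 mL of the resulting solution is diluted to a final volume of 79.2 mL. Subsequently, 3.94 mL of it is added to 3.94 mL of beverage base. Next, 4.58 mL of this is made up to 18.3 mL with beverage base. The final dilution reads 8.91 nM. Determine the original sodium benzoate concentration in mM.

71.2 mM

Overall dilution factor = 1000 × 1000 × 2 × 3.996 = 7.99 × 10⁶.
Original = 8.91 nM × 7.99 × 10⁶ = 7.12 × 10⁷ nM = 71.2 mM.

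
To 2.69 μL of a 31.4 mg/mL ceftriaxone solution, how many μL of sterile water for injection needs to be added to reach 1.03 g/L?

79.3 μL

1.03 g/L = 1.03 mg/mL.
V₂ = C₁V₁/C₂ = 31.4 × 2.69 / 1.03 = 82.0 μL.
Diluent to add = V₂ − V₁ = 82.0 − 2.69 = 79.3 μL.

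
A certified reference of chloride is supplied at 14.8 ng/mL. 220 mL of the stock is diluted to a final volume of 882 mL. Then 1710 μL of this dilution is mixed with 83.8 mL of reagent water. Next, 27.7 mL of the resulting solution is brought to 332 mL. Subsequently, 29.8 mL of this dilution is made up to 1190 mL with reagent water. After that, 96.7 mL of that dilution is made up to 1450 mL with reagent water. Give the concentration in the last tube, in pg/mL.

0.0103 pg/mL

Overall dilution factor = 4.009 × 50.01 × 11.99 × 39.93 × 14.99 = 1.44 × 10⁶.
14.8 ng/mL / 1.44 × 10⁶ = 1.03 × 10⁻⁵ ng/mL = 0.0103 pg/mL.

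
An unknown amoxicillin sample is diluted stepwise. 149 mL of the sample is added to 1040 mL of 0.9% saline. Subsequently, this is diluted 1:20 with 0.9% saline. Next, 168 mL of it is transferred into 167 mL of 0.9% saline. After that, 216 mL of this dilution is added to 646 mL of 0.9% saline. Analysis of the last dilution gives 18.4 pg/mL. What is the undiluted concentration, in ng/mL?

23.4 ng/mL

Overall dilution factor = 7.980 × 20 × 1.994 × 3.991 = 1270.
Original = 18.4 pg/mL × 1270 = 2.34 × 10⁴ pg/mL = 23.4 ng/mL.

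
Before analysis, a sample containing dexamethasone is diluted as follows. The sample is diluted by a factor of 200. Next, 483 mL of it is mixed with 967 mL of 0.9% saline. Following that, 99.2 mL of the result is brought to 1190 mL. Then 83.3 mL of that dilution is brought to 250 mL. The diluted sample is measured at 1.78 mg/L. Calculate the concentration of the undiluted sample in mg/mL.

Overall dilution factor = 200 × 3.002 × 12.00 × 3.001 = 2.16 × 10⁴.
Original = 1.78 mg/L × 2.16 × 10⁴ = 3.85 × 10⁴ mg/L = 38.5 mg/mL.

38.5 mg/mL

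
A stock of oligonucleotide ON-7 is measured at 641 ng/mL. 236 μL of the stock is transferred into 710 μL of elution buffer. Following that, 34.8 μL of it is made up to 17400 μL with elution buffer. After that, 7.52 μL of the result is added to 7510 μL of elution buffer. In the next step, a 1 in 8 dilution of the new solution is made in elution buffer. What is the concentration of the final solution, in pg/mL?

Overall dilution factor = 4.008 × 500 × 999.7 × 8 = 1.60 × 10⁷.
641 ng/mL / 1.60 × 10⁷ = 4.00 × 10⁻⁵ ng/mL = 0.0400 pg/mL.

0.0400 pg/mL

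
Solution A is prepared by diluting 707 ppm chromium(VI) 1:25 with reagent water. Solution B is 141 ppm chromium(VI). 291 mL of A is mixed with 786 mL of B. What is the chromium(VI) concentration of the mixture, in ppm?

C_A = 707 ppm / 25 = 28.3 ppm.
C_mix = (C_A·V_A + C_B·V_B)/(V_A + V_B) = (28.3×291 + 141×786) / 1077 = 111 ppm.

111 ppm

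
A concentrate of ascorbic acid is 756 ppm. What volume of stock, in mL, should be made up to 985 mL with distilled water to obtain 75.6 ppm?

V₁ = C₂V₂/C₁ = 75.6 × 985 / 756 = 98.5 mL.

98.5 mL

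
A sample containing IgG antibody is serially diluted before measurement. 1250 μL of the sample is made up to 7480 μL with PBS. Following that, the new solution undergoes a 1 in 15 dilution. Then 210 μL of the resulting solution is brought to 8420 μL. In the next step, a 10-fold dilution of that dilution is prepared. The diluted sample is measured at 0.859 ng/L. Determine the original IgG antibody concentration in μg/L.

Overall dilution factor = 5.984 × 15 × 40.10 × 10 = 3.60 × 10⁴.
Original = 0.859 ng/L × 3.60 × 10⁴ = 3.09 × 10⁴ ng/L = 30.9 μg/L.

30.9 μg/L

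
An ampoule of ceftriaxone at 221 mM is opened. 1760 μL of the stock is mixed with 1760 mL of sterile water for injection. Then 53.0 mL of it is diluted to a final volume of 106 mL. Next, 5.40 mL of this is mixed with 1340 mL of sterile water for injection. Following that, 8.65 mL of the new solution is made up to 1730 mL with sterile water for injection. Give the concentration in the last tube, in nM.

Overall dilution factor = 1001 × 2 × 249.1 × 200 = 9.98 × 10⁷.
221 mM / 9.98 × 10⁷ = 2.22 × 10⁻⁶ mM = 2.22 nM.

2.22 nM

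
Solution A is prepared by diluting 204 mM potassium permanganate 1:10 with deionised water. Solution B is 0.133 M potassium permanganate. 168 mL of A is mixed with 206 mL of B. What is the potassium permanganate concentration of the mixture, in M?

C_A = 204 mM / 10 = 20.4 mM.
C_B = 0.133 M = 133 mM.
C_mix = (C_A·V_A + C_B·V_B)/(V_A + V_B) = (20.4×168 + 133×206) / 374.0 = 82.4 mM = 0.0824 M.

0.0824 M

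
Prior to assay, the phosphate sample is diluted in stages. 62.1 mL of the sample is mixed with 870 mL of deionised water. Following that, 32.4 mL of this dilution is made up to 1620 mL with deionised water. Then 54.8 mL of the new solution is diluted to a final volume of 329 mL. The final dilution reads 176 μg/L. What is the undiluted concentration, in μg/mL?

Overall dilution factor = 15.01 × 50 × 6.004 = 4506.
Original = 176 μg/L × 4506 = 7.93 × 10⁵ μg/L = 793 μg/mL.

793 μg/mL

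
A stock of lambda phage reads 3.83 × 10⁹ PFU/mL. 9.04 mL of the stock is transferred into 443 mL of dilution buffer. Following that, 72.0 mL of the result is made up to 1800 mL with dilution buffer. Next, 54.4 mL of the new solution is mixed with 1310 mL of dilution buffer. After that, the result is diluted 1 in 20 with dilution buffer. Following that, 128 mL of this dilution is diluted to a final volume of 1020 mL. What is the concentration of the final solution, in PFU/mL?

Overall dilution factor = 50.00 × 25 × 25.08 × 20 × 7.969 = 5.00 × 10⁶.
3.83 × 10⁹ PFU/mL / 5.00 × 10⁶ = 766 PFU/mL.

766 PFU/mL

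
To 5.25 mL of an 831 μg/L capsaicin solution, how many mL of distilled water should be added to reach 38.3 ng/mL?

109 mL

38.3 ng/mL = 38.3 μg/L.
V₂ = C₁V₁/C₂ = 831 × 5.25 / 38.3 = 114 mL.
Diluent to add = V₂ − V₁ = 114 − 5.25 = 109 mL.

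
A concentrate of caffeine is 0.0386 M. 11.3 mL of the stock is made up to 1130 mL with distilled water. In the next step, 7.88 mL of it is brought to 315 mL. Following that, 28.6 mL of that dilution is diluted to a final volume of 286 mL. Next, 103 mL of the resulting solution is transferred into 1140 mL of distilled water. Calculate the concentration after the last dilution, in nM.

Overall dilution factor = 100 × 39.97 × 10 × 12.07 = 4.82 × 10⁵.
0.0386 M / 4.82 × 10⁵ = 8.00 × 10⁻⁸ M = 80.0 nM.

80.0 nM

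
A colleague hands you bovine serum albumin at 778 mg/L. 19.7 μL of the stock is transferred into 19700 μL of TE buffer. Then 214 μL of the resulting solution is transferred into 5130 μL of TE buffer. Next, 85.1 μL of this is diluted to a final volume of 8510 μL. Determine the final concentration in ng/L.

Overall dilution factor = 1001 × 24.97 × 100 = 2.50 × 10⁶.
778 mg/L / 2.50 × 10⁶ = 3.11 × 10⁻⁴ mg/L = 311 ng/L.

311 ng/L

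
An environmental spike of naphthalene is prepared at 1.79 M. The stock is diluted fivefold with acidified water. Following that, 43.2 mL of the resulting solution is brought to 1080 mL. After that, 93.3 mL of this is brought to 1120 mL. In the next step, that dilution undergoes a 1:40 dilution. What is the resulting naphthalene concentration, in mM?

0.0298 mM

Overall dilution factor = 5 × 25 × 12.00 × 40 = 6.00 × 10⁴.
1.79 M / 6.00 × 10⁴ = 2.98 × 10⁻⁵ M = 0.0298 mM.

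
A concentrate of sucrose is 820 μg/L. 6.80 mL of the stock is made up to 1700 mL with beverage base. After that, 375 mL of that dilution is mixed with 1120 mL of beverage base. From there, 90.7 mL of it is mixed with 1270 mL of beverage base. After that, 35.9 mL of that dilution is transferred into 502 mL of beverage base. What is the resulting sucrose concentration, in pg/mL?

3.66 pg/mL

Overall dilution factor = 250 × 3.987 × 15.00 × 14.98 = 2.24 × 10⁵.
820 μg/L / 2.24 × 10⁵ = 3.66 × 10⁻³ μg/L = 3.66 pg/mL.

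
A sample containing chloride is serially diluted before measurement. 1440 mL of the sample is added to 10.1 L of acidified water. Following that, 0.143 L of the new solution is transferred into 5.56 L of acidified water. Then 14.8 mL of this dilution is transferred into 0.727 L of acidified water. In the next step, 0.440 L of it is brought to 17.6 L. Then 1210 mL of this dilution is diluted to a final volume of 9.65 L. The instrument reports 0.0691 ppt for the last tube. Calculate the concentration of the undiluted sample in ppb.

353 ppb

Overall dilution factor = 8.014 × 39.88 × 50.12 × 40 × 7.975 = 5.11 × 10⁶.
Original = 0.0691 ppt × 5.11 × 10⁶ = 3.53 × 10⁵ ppt = 353 ppb.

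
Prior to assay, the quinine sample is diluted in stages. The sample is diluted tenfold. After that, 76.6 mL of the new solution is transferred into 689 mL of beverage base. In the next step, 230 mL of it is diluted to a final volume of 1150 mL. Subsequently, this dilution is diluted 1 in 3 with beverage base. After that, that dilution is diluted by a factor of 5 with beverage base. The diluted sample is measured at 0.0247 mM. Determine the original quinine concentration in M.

Overall dilution factor = 10 × 9.995 × 5 × 3 × 5 = 7496.
Original = 0.0247 mM × 7496 = 185 mM = 0.185 M.

0.185 M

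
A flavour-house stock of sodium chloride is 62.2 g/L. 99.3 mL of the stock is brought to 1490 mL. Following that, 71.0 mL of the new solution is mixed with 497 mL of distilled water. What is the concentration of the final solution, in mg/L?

518 mg/L

Overall dilution factor = 15.01 × 8 = 120.
62.2 g/L / 120 = 0.518 g/L = 518 mg/L.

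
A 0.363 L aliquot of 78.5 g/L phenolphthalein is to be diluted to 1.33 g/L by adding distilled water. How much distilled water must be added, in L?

21.1 L

V₂ = C₁V₁/C₂ = 78.5 × 0.363 / 1.33 = 21.4 L.
Diluent to add = V₂ − V₁ = 21.4 − 0.363 = 21.1 L.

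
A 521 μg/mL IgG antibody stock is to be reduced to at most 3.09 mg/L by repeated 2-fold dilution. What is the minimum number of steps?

Need 2ⁿ ≥ 169, so n ≥ log(169)/log(2) = 7.40.
Minimum whole steps: n = 8.

8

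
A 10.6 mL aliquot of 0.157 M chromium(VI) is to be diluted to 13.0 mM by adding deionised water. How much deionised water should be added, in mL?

13.0 mM = 0.0130 M.
V₂ = C₁V₁/C₂ = 0.157 × 10.6 / 0.0130 = 128 mL.
Diluent to add = V₂ − V₁ = 128 − 10.6 = 117 mL.

117 mL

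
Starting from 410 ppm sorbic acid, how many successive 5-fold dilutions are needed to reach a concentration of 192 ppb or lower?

5

Need 5ⁿ ≥ 2135, so n ≥ log(2135)/log(5) = 4.76.
Minimum whole steps: n = 5.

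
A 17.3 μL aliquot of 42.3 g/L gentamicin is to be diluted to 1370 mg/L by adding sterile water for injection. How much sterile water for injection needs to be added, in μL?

1370 mg/L = 1.37 g/L.
V₂ = C₁V₁/C₂ = 42.3 × 17.3 / 1.37 = 534 μL.
Diluent to add = V₂ − V₁ = 534 − 17.3 = 517 μL.

517 μL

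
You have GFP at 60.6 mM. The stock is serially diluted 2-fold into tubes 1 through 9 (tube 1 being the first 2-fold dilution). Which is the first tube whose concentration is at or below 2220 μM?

tube 5

Tube n has concentration 60.6 mM / 2ⁿ.
Need 2ⁿ ≥ 60.6 mM / 2220 μM = 27.3, so n ≥ 4.77.
First such tube: n = 5.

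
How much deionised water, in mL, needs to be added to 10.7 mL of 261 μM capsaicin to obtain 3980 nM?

691 mL

3980 nM = 3.98 μM.
V₂ = C₁V₁/C₂ = 261 × 10.7 / 3.98 = 702 mL.
Diluent to add = V₂ − V₁ = 702 − 10.7 = 691 mL.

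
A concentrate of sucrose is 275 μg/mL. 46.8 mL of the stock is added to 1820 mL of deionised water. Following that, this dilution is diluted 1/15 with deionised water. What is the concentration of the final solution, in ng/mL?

Overall dilution factor = 39.89 × 15 = 598.
275 μg/mL / 598 = 0.460 μg/mL = 460 ng/mL.

460 ng/mL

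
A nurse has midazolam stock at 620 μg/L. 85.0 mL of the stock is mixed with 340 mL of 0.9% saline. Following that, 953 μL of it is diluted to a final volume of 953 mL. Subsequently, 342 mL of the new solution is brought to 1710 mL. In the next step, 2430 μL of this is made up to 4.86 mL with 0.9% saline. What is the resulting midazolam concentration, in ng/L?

12.4 ng/L

Overall dilution factor = 5 × 1000 × 5 × 2 = 5.00 × 10⁴.
620 μg/L / 5.00 × 10⁴ = 0.0124 μg/L = 12.4 ng/L.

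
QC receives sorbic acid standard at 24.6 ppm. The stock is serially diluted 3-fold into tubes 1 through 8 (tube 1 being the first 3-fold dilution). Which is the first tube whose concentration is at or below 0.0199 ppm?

tube 7

Tube n has concentration 24.6 ppm / 3ⁿ.
Need 3ⁿ ≥ 24.6 ppm / 0.0199 ppm = 1236, so n ≥ 6.48.
First such tube: n = 7.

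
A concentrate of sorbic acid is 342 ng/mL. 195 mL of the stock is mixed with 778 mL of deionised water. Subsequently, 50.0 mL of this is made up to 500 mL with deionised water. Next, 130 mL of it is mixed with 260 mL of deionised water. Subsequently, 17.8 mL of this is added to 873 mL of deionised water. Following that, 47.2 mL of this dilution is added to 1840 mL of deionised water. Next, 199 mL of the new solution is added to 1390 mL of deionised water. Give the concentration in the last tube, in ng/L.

Overall dilution factor = 4.990 × 10 × 3 × 50.04 × 39.98 × 7.985 = 2.39 × 10⁶.
342 ng/mL / 2.39 × 10⁶ = 1.43 × 10⁻⁴ ng/mL = 0.143 ng/L.

0.143 ng/L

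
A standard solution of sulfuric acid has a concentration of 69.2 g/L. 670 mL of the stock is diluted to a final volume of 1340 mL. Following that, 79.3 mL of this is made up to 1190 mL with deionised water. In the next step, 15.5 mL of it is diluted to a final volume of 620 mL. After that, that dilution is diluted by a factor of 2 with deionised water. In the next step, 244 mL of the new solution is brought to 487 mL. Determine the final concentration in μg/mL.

Overall dilution factor = 2 × 15.01 × 40 × 2 × 1.996 = 4792.
69.2 g/L / 4792 = 0.0144 g/L = 14.4 μg/mL.

14.4 μg/mL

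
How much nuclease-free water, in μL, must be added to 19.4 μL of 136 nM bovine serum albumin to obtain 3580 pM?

718 μL

3580 pM = 3.58 nM.
V₂ = C₁V₁/C₂ = 136 × 19.4 / 3.58 = 737 μL.
Diluent to add = V₂ − V₁ = 737 − 19.4 = 718 μL.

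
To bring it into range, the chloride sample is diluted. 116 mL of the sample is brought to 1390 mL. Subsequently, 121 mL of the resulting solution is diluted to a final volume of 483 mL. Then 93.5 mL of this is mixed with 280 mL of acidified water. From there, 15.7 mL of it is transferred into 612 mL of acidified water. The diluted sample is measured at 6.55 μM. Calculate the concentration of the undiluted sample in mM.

Overall dilution factor = 11.98 × 3.992 × 3.995 × 39.98 = 7639.
Original = 6.55 μM × 7639 = 5.00 × 10⁴ μM = 50.0 mM.

50.0 mM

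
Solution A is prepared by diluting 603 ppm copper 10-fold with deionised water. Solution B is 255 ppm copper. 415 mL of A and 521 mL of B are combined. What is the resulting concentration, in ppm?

169 ppm

C_A = 603 ppm / 10 = 60.3 ppm.
C_mix = (C_A·V_A + C_B·V_B)/(V_A + V_B) = (60.3×415 + 255×521) / 936.0 = 169 ppm.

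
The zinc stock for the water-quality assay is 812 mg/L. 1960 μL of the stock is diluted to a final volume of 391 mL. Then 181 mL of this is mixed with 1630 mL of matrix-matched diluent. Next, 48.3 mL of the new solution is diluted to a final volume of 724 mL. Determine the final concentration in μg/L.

27.1 μg/L

Overall dilution factor = 199.5 × 10.01 × 14.99 = 2.99 × 10⁴.
812 mg/L / 2.99 × 10⁴ = 0.0271 mg/L = 27.1 μg/L.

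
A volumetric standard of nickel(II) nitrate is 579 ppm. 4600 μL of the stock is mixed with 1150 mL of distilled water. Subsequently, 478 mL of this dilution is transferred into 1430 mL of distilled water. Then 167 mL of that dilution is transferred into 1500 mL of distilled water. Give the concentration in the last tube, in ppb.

57.9 ppb

Overall dilution factor = 251 × 3.992 × 9.982 = 1.00 × 10⁴.
579 ppm / 1.00 × 10⁴ = 0.0579 ppm = 57.9 ppb.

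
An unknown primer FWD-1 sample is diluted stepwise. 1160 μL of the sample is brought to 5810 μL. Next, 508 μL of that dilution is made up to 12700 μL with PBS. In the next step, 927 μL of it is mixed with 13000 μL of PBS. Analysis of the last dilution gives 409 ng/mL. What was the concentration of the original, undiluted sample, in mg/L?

Overall dilution factor = 5.009 × 25 × 15.02 = 1881.
Original = 409 ng/mL × 1881 = 7.69 × 10⁵ ng/mL = 769 mg/L.

769 mg/L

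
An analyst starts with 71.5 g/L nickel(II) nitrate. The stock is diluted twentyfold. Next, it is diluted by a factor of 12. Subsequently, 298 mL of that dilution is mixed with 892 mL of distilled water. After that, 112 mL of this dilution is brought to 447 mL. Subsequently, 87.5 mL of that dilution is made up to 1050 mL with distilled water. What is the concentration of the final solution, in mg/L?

Overall dilution factor = 20 × 12 × 3.993 × 3.991 × 12 = 4.59 × 10⁴.
71.5 g/L / 4.59 × 10⁴ = 1.56 × 10⁻³ g/L = 1.56 mg/L.

1.56 mg/L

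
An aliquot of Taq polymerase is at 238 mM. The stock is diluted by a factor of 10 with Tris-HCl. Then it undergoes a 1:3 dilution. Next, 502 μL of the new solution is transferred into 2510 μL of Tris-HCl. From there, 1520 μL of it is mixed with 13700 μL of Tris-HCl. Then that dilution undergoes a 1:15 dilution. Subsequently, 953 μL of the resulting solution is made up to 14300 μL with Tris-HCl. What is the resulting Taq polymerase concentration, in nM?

Overall dilution factor = 10 × 3 × 6 × 10.01 × 15 × 15.01 = 4.06 × 10⁵.
238 mM / 4.06 × 10⁵ = 5.87 × 10⁻⁴ mM = 587 nM.

587 nM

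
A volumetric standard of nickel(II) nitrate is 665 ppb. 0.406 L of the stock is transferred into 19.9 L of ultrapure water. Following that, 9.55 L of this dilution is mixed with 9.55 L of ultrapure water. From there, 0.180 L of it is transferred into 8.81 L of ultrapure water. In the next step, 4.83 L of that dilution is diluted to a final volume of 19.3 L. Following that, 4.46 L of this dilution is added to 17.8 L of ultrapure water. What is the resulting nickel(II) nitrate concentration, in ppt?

Overall dilution factor = 50.01 × 2 × 49.94 × 3.996 × 4.991 = 9.96 × 10⁴.
665 ppb / 9.96 × 10⁴ = 6.67 × 10⁻³ ppb = 6.67 ppt.

6.67 ppt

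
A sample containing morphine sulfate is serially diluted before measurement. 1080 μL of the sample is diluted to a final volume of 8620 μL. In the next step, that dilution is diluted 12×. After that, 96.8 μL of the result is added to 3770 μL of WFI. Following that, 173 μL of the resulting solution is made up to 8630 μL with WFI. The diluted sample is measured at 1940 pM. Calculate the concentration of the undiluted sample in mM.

0.370 mM

Overall dilution factor = 7.981 × 12 × 39.95 × 49.88 = 1.91 × 10⁵.
Original = 1940 pM × 1.91 × 10⁵ = 3.70 × 10⁸ pM = 0.370 mM.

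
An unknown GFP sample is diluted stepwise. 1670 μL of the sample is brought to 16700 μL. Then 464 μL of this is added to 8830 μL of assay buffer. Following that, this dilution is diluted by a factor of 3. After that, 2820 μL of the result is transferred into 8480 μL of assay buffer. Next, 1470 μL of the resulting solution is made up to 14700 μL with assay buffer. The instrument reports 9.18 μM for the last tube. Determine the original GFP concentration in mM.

Overall dilution factor = 10 × 20.03 × 3 × 4.007 × 10 = 2.41 × 10⁴.
Original = 9.18 μM × 2.41 × 10⁴ = 2.21 × 10⁵ μM = 221 mM.

221 mM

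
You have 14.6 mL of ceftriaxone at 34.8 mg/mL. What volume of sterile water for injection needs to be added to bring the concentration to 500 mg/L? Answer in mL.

1000 mL

500 mg/L = 0.500 mg/mL.
V₂ = C₁V₁/C₂ = 34.8 × 14.6 / 0.500 = 1016 mL.
Diluent to add = V₂ − V₁ = 1016 − 14.6 = 1000 mL.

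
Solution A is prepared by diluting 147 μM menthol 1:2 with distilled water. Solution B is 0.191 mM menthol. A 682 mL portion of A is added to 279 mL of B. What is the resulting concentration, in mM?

C_A = 147 μM / 2 = 73.5 μM.
C_B = 0.191 mM = 191 μM.
C_mix = (C_A·V_A + C_B·V_B)/(V_A + V_B) = (73.5×682 + 191×279) / 961.0 = 108 μM = 0.108 mM.

0.108 mM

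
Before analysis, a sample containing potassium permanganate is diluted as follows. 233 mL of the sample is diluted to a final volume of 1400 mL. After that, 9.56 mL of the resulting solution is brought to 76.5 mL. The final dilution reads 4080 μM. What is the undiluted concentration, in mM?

196 mM

Overall dilution factor = 6.009 × 8.002 = 48.1.
Original = 4080 μM × 48.1 = 1.96 × 10⁵ μM = 196 mM.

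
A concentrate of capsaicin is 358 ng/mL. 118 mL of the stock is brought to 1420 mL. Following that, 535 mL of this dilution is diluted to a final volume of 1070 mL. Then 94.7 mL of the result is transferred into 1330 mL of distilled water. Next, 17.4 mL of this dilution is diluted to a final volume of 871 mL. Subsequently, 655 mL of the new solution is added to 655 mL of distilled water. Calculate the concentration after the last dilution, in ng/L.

9.88 ng/L

Overall dilution factor = 12.03 × 2 × 15.04 × 50.06 × 2 = 3.63 × 10⁴.
358 ng/mL / 3.63 × 10⁴ = 9.88 × 10⁻³ ng/mL = 9.88 ng/L.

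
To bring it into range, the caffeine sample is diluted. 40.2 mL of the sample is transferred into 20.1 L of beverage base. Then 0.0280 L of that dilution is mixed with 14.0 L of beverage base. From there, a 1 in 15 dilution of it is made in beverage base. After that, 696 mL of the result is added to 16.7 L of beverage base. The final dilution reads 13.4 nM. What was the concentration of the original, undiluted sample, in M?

1.26 M

Overall dilution factor = 501 × 501 × 15 × 24.99 = 9.41 × 10⁷.
Original = 13.4 nM × 9.41 × 10⁷ = 1.26 × 10⁹ nM = 1.26 M.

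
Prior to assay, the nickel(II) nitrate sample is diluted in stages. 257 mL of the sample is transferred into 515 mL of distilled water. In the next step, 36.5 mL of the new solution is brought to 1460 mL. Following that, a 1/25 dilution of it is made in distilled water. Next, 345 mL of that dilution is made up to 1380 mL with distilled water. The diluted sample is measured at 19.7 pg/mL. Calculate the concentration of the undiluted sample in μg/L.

237 μg/L

Overall dilution factor = 3.004 × 40 × 25 × 4 = 1.20 × 10⁴.
Original = 19.7 pg/mL × 1.20 × 10⁴ = 2.37 × 10⁵ pg/mL = 237 μg/L.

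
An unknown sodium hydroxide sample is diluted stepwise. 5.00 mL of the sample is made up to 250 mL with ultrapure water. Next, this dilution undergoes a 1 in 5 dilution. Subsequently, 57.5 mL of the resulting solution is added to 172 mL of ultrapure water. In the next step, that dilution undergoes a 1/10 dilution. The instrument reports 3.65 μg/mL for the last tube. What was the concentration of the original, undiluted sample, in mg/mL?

36.4 mg/mL

Overall dilution factor = 50 × 5 × 3.991 × 10 = 9978.
Original = 3.65 μg/mL × 9978 = 3.64 × 10⁴ μg/mL = 36.4 mg/mL.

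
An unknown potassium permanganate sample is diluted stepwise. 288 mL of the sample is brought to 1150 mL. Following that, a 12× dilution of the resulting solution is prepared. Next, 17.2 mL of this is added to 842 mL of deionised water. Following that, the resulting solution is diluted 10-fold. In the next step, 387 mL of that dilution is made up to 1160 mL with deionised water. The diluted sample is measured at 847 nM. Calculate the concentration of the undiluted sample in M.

Overall dilution factor = 3.993 × 12 × 49.95 × 10 × 2.997 = 7.17 × 10⁴.
Original = 847 nM × 7.17 × 10⁴ = 6.08 × 10⁷ nM = 0.0608 M.

0.0608 M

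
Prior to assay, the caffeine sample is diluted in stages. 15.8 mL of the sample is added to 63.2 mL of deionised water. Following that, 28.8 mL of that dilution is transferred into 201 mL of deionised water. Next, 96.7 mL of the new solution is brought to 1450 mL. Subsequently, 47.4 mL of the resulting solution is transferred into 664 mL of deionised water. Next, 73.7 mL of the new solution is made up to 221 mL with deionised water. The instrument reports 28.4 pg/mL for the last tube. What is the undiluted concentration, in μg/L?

765 μg/L

Overall dilution factor = 5 × 7.979 × 14.99 × 15.01 × 2.999 = 2.69 × 10⁴.
Original = 28.4 pg/mL × 2.69 × 10⁴ = 7.65 × 10⁵ pg/mL = 765 μg/L.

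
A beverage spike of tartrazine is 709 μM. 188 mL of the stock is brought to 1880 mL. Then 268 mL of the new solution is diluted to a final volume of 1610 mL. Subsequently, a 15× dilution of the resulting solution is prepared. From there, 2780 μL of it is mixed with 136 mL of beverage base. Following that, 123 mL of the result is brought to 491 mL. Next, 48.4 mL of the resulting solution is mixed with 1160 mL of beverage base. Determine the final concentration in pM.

158 pM

Overall dilution factor = 10 × 6.007 × 15 × 49.92 × 3.992 × 24.97 = 4.48 × 10⁶.
709 μM / 4.48 × 10⁶ = 1.58 × 10⁻⁴ μM = 158 pM.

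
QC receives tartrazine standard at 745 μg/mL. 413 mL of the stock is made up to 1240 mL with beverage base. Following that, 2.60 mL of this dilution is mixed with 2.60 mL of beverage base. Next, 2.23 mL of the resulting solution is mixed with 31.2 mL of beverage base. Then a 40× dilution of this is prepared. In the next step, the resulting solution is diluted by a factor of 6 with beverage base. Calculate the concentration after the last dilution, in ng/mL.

Overall dilution factor = 3.002 × 2 × 14.99 × 40 × 6 = 2.16 × 10⁴.
745 μg/mL / 2.16 × 10⁴ = 0.0345 μg/mL = 34.5 ng/mL.

34.5 ng/mL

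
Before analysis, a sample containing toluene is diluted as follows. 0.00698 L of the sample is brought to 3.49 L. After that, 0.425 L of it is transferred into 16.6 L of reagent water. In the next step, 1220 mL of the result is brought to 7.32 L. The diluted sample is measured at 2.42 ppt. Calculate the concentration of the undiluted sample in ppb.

291 ppb

Overall dilution factor = 500 × 40.06 × 6 = 1.20 × 10⁵.
Original = 2.42 ppt × 1.20 × 10⁵ = 2.91 × 10⁵ ppt = 291 ppb.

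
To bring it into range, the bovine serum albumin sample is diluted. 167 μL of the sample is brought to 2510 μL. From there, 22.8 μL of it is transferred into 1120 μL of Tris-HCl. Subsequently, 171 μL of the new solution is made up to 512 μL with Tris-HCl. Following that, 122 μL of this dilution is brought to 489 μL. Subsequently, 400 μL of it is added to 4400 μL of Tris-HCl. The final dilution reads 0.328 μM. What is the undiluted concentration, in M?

0.0356 M

Overall dilution factor = 15.03 × 50.12 × 2.994 × 4.008 × 12 = 1.08 × 10⁵.
Original = 0.328 μM × 1.08 × 10⁵ = 3.56 × 10⁴ μM = 0.0356 M.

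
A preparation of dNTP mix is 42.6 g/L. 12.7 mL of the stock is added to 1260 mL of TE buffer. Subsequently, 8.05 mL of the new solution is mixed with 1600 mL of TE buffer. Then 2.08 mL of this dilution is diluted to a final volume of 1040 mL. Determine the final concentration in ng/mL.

Overall dilution factor = 100.2 × 199.8 × 500 = 1.00 × 10⁷.
42.6 g/L / 1.00 × 10⁷ = 4.26 × 10⁻⁶ g/L = 4.26 ng/mL.

4.26 ng/mL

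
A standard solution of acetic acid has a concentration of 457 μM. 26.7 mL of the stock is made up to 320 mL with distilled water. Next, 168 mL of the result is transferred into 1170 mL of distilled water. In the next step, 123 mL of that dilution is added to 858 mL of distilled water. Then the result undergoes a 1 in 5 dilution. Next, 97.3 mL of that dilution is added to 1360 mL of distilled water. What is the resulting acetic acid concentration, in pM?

Overall dilution factor = 11.99 × 7.964 × 7.976 × 5 × 14.98 = 5.70 × 10⁴.
457 μM / 5.70 × 10⁴ = 8.02 × 10⁻³ μM = 8020 pM.

8020 pM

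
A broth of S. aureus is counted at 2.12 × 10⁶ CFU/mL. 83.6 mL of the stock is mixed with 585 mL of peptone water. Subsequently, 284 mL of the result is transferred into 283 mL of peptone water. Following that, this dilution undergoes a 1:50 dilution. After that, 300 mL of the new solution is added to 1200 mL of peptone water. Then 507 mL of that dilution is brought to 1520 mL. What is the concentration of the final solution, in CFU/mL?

Overall dilution factor = 7.998 × 1.996 × 50 × 5 × 2.998 = 1.20 × 10⁴.
2.12 × 10⁶ CFU/mL / 1.20 × 10⁴ = 177 CFU/mL.

177 CFU/mL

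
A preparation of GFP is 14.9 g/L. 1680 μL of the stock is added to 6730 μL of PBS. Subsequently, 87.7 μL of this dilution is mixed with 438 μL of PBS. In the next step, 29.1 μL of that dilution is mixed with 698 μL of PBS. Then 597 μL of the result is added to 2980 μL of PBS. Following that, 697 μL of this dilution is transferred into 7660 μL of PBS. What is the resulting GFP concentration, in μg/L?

Overall dilution factor = 5.006 × 5.994 × 24.99 × 5.992 × 11.99 = 5.39 × 10⁴.
14.9 g/L / 5.39 × 10⁴ = 2.77 × 10⁻⁴ g/L = 277 μg/L.

277 μg/L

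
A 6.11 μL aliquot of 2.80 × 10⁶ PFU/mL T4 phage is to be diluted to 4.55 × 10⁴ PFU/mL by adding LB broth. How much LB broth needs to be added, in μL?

370 μL

V₂ = C₁V₁/C₂ = 2.80 × 10⁶ × 6.11 / 4.55 × 10⁴ = 376 μL.
Diluent to add = V₂ − V₁ = 376 − 6.11 = 370 μL.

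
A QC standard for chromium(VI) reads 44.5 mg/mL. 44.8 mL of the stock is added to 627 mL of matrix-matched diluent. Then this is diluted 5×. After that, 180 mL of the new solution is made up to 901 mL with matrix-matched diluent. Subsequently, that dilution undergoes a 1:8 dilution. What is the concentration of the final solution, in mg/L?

14.8 mg/L

Overall dilution factor = 15.00 × 5 × 5.006 × 8 = 3002.
44.5 mg/mL / 3002 = 0.0148 mg/mL = 14.8 mg/L.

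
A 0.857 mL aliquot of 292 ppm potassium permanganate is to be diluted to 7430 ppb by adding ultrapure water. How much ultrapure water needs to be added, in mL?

7430 ppb = 7.43 ppm.
V₂ = C₁V₁/C₂ = 292 × 0.857 / 7.43 = 33.7 mL.
Diluent to add = V₂ − V₁ = 33.7 − 0.857 = 32.8 mL.

32.8 mL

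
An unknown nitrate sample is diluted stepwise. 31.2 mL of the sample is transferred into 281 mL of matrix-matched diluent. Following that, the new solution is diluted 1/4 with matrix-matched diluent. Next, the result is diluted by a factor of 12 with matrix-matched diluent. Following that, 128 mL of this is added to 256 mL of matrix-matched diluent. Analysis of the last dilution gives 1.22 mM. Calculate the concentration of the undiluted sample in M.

1.76 M

Overall dilution factor = 10.01 × 4 × 12 × 3 = 1441.
Original = 1.22 mM × 1441 = 1758 mM = 1.76 M.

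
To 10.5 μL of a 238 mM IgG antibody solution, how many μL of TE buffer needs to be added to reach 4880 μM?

4880 μM = 4.88 mM.
V₂ = C₁V₁/C₂ = 238 × 10.5 / 4.88 = 512 μL.
Diluent to add = V₂ − V₁ = 512 − 10.5 = 502 μL.

502 μL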